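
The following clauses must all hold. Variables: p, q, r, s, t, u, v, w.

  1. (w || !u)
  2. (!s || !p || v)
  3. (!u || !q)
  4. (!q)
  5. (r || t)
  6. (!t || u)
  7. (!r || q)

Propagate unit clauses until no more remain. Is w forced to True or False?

(!q) stands alone — q = False.
(q || !r) with q = False leaves only !r, so r = False.
From (r || t) and r = False: t = True.
In (u || !t), !t is now false; u must hold, so u = True.
From (!u || w) and u = True: w = True.

True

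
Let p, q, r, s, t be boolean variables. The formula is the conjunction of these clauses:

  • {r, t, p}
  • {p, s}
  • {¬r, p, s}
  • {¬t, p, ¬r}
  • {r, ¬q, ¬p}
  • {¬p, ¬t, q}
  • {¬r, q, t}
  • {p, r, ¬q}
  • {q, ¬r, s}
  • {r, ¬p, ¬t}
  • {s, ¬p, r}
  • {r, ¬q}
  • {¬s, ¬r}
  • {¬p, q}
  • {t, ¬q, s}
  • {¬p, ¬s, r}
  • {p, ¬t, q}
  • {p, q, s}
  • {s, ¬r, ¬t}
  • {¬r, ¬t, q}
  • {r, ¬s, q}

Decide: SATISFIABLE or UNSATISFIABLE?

r = True:
  propagation gives s=False, p=True, q=True, t=True; an empty clause results — contradiction.
r = False:
  propagation gives q=False, p=False, t=True; an empty clause results — contradiction.
Every branch closes, so no satisfying assignment exists.

UNSATISFIABLE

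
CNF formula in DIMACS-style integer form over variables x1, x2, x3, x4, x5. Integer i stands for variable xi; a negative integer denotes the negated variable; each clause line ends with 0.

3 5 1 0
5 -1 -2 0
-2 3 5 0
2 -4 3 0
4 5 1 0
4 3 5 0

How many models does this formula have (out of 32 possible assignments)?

18

Case analysis on x5 and x3:
  x5=1, x3=1: x1, x2, x4 free → 2^3 = 8.
  x5=1, x3=0: x1 free; 3 ways for (x2,x4) × 2^1 = 6.
  x5=0, x3=1: remaining (x1,x2,x4) ∈ {(0,0,1); (0,1,1); (1,0,0); (1,0,1)} — 4.
  x5=0, x3=0: a clause becomes empty — 0.
Total: 8 + 6 + 4 + 0 = 18.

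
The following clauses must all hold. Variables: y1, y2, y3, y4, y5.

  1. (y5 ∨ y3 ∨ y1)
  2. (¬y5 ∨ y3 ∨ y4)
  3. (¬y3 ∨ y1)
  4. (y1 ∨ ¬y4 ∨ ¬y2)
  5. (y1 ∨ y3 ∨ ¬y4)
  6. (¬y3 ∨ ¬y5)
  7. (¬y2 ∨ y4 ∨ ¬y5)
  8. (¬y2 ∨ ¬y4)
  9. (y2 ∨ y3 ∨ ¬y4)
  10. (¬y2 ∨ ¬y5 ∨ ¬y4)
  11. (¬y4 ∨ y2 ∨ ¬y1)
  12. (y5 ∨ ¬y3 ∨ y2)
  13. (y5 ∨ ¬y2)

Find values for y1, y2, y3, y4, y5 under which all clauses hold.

y1 = T, y2 = F, y3 = F, y4 = F, y5 = F

Check each clause:
  1. (y1 ∨ y3 ∨ y5) — y1 is true.
  2. (¬y5 ∨ y3 ∨ y4) — ¬y5 is true.
  3. (¬y3 ∨ y1) — y1 is true.
  4. (¬y4 ∨ ¬y2 ∨ y1) — y1 is true.
  5. (y1 ∨ ¬y4 ∨ y3) — y1 is true.
  6. (¬y5 ∨ ¬y3) — ¬y5 is true.
  7. (¬y2 ∨ ¬y5 ∨ y4) — ¬y5 is true.
  8. (¬y4 ∨ ¬y2) — ¬y4 is true.
  9. (y2 ∨ y3 ∨ ¬y4) — ¬y4 is true.
  10. (¬y2 ∨ ¬y4 ∨ ¬y5) — ¬y5 is true.
  11. (y2 ∨ ¬y1 ∨ ¬y4) — ¬y4 is true.
  12. (y5 ∨ ¬y3 ∨ y2) — ¬y3 is true.
  13. (y5 ∨ ¬y2) — ¬y2 is true.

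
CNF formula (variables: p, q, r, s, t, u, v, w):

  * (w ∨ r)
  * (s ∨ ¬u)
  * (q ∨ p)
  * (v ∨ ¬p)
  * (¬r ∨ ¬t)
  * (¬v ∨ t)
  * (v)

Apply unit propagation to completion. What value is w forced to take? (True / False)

(v) is a unit clause: v = True.
(¬v ∨ t) with v = True leaves only t, so t = True.
From (¬r ∨ ¬t) and t = True: r = False.
(r ∨ w) with r = False leaves only w, so w = True.

True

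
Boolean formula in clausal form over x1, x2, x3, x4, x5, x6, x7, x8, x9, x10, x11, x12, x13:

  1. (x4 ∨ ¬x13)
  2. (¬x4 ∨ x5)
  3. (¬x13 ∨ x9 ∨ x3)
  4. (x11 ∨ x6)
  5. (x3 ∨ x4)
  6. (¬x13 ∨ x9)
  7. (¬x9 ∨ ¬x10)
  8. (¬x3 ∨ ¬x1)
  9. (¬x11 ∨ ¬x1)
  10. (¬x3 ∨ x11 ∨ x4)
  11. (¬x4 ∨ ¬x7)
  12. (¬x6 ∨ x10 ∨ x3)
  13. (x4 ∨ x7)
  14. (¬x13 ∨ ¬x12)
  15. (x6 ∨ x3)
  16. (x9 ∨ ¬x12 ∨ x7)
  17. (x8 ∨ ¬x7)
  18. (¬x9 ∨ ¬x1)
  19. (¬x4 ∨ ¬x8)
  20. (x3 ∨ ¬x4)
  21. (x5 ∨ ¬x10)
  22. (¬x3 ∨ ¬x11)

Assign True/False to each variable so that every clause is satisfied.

x1 = F, x2 = F, x3 = T, x4 = T, x5 = T, x6 = T, x7 = F, x8 = F, x9 = T, x10 = F, x11 = F, x12 = F, x13 = T

Check each clause:
  1. (¬x13 ∨ x4) — x4 is true.
  2. (x5 ∨ ¬x4) — x5 is true.
  3. (x9 ∨ ¬x13 ∨ x3) — x9 is true.
  4. (x6 ∨ x11) — x6 is true.
  5. (x3 ∨ x4) — x3 is true.
  6. (¬x13 ∨ x9) — x9 is true.
  7. (¬x9 ∨ ¬x10) — ¬x10 is true.
  8. (¬x3 ∨ ¬x1) — ¬x1 is true.
  9. (¬x1 ∨ ¬x11) — ¬x11 is true.
  10. (¬x3 ∨ x4 ∨ x11) — x4 is true.
  11. (¬x7 ∨ ¬x4) — ¬x7 is true.
  12. (¬x6 ∨ x10 ∨ x3) — x3 is true.
  13. (x4 ∨ x7) — x4 is true.
  14. (¬x13 ∨ ¬x12) — ¬x12 is true.
  15. (x6 ∨ x3) — x3 is true.
  16. (x7 ∨ ¬x12 ∨ x9) — x9 is true.
  17. (¬x7 ∨ x8) — ¬x7 is true.
  18. (¬x9 ∨ ¬x1) — ¬x1 is true.
  19. (¬x8 ∨ ¬x4) — ¬x8 is true.
  20. (¬x4 ∨ x3) — x3 is true.
  21. (¬x10 ∨ x5) — x5 is true.
  22. (¬x11 ∨ ¬x3) — ¬x11 is true.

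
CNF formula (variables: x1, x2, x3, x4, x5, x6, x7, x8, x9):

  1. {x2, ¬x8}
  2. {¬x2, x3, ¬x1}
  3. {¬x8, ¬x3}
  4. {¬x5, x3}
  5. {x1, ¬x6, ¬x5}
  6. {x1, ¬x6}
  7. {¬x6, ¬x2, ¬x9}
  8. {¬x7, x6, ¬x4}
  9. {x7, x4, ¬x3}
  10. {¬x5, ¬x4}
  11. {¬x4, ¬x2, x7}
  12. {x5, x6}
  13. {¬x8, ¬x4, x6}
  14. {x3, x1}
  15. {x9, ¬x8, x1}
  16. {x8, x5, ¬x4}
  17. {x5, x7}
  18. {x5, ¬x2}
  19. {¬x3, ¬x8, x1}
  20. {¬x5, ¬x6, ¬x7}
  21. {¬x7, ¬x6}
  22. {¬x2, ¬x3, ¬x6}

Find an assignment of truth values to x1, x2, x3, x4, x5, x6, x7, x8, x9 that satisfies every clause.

x1=True, x2=True, x3=True, x4=False, x5=True, x6=False, x7=True, x8=False, x9=False

Branch on x1: take x1 = True.
Try x2 = True.
  then x3 is forced to True.
  then x8 is forced to False.
  then x5 is forced to True.
  then x4 is forced to False.
  then x7 is forced to True.
  then x6 is forced to False.
x9 is now unconstrained; take x9 = False.
Check each clause:
  1. {x2, ¬x8} — ¬x8 is true.
  2. {¬x2, x3, ¬x1} — x3 is true.
  3. {¬x8, ¬x3} — ¬x8 is true.
  4. {¬x5, x3} — x3 is true.
  5. {x1, ¬x6, ¬x5} — x1 is true.
  6. {x1, ¬x6} — x1 is true.
  7. {¬x6, ¬x2, ¬x9} — ¬x6 is true.
  8. {¬x7, x6, ¬x4} — ¬x4 is true.
  9. {x7, x4, ¬x3} — x7 is true.
  10. {¬x5, ¬x4} — ¬x4 is true.
  11. {x7, ¬x4, ¬x2} — ¬x4 is true.
  12. {x5, x6} — x5 is true.
  13. {¬x8, x6, ¬x4} — ¬x8 is true.
  14. {x3, x1} — x1 is true.
  15. {x1, ¬x8, x9} — ¬x8 is true.
  16. {x5, x8, ¬x4} — ¬x4 is true.
  17. {x5, x7} — x5 is true.
  18. {¬x2, x5} — x5 is true.
  19. {¬x3, x1, ¬x8} — ¬x8 is true.
  20. {¬x7, ¬x6, ¬x5} — ¬x6 is true.
  21. {¬x6, ¬x7} — ¬x6 is true.
  22. {¬x2, ¬x6, ¬x3} — ¬x6 is true.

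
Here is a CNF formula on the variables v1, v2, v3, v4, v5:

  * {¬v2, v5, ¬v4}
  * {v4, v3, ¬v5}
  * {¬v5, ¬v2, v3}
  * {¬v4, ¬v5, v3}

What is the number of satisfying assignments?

20

Case analysis on v5 and v3:
  v5=1, v3=1: v1, v2, v4 free → 2^3 = 8.
  v5=1, v3=0: a clause becomes empty — 0.
  v5=0, v3=1: v1 free; 3 ways for (v2,v4) × 2^1 = 6.
  v5=0, v3=0: v1 free; 3 ways for (v2,v4) × 2^1 = 6.
Total: 8 + 0 + 6 + 6 = 20.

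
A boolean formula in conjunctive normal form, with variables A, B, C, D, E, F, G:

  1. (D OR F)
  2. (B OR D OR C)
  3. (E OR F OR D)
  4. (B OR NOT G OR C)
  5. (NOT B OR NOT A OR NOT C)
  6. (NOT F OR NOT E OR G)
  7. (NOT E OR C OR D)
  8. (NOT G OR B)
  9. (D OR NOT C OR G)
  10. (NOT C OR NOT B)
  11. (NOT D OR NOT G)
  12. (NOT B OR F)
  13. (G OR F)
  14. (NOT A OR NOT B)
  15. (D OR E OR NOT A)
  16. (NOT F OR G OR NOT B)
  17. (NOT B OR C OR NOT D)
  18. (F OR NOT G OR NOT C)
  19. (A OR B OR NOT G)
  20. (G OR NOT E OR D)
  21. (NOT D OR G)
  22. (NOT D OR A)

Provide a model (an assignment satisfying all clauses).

A=False  B=True  C=False  D=False  E=False  F=True  G=True

Check each clause:
  1. (F OR D) — F is true.
  2. (C OR B OR D) — B is true.
  3. (E OR D OR F) — F is true.
  4. (C OR NOT G OR B) — B is true.
  5. (NOT B OR NOT C OR NOT A) — NOT C is true.
  6. (NOT F OR G OR NOT E) — NOT E is true.
  7. (D OR C OR NOT E) — NOT E is true.
  8. (NOT G OR B) — B is true.
  9. (G OR NOT C OR D) — NOT C is true.
  10. (NOT C OR NOT B) — NOT C is true.
  11. (NOT G OR NOT D) — NOT D is true.
  12. (F OR NOT B) — F is true.
  13. (F OR G) — F is true.
  14. (NOT A OR NOT B) — NOT A is true.
  15. (D OR E OR NOT A) — NOT A is true.
  16. (NOT F OR G OR NOT B) — G is true.
  17. (NOT B OR NOT D OR C) — NOT D is true.
  18. (NOT C OR NOT G OR F) — NOT C is true.
  19. (B OR A OR NOT G) — B is true.
  20. (G OR D OR NOT E) — NOT E is true.
  21. (G OR NOT D) — NOT D is true.
  22. (A OR NOT D) — NOT D is true.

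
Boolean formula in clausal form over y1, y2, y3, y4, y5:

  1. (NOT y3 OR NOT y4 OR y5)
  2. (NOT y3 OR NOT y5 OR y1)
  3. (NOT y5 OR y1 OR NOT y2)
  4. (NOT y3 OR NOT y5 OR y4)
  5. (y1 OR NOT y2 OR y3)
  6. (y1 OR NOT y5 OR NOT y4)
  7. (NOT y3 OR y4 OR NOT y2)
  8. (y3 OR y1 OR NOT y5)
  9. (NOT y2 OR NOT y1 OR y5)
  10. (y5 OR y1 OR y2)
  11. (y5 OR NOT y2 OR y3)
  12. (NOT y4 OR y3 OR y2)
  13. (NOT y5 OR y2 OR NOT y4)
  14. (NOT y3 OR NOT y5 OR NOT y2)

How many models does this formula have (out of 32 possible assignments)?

5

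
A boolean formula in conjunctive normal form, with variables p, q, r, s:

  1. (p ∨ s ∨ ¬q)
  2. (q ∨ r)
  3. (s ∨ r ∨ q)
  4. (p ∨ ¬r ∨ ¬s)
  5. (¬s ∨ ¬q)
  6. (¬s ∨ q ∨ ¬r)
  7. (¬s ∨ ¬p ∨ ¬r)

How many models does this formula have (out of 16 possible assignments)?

Satisfying assignments:
  p=F q=F r=T s=F
  p=T q=F r=T s=F
  p=T q=T r=F s=F
  p=T q=T r=T s=F
Count: 4.

4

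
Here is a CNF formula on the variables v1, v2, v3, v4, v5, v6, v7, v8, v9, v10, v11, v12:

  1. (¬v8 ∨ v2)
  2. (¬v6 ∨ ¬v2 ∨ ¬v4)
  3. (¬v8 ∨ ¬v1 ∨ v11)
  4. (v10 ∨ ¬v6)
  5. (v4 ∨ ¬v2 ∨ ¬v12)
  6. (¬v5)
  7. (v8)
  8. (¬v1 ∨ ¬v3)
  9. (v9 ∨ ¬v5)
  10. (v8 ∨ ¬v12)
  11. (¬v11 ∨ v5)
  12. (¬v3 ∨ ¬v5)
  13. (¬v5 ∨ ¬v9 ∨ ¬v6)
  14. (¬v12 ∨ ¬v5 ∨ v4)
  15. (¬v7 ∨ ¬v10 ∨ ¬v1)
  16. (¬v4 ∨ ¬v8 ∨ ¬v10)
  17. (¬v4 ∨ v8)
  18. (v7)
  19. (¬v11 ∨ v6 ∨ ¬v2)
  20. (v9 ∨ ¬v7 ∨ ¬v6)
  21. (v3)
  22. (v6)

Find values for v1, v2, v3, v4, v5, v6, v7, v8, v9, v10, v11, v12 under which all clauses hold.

v1=False, v2=True, v3=True, v4=False, v5=False, v6=True, v7=True, v8=True, v9=True, v10=True, v11=False, v12=False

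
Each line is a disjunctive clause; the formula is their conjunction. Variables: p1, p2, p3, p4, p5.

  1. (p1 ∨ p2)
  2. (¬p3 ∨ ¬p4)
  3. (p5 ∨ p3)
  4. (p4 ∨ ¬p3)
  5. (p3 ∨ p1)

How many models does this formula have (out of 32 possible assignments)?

4

Satisfying assignments:
  p1=T p2=F p3=F p4=F p5=T
  p1=T p2=F p3=F p4=T p5=T
  p1=T p2=T p3=F p4=F p5=T
  p1=T p2=T p3=F p4=T p5=T
That's 4 in total.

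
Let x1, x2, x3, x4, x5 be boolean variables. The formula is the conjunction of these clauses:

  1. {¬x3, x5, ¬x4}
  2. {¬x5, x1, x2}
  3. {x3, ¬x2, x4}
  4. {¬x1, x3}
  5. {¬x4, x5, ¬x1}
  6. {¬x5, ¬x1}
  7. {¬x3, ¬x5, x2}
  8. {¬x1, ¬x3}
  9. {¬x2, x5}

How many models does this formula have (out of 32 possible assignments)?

Satisfying assignments:
  x1=F x2=F x3=F x4=F x5=F
  x1=F x2=F x3=F x4=T x5=F
  x1=F x2=F x3=T x4=F x5=F
  x1=F x2=T x3=F x4=T x5=T
  x1=F x2=T x3=T x4=F x5=T
  x1=F x2=T x3=T x4=T x5=T
That's 6 in total.

6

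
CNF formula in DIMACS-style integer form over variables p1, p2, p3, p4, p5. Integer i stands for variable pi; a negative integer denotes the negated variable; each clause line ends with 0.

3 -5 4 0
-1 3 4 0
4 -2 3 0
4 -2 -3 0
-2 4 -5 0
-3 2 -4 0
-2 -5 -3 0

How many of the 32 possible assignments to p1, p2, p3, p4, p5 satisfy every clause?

15

Split on p3, then p4.
  p3=1, p4=1: remaining (p1,p2,p5) ∈ {(0,1,0); (1,1,0)} — 2.
  p3=1, p4=0: remaining (p1,p2,p5) ∈ {(0,0,0); (0,0,1); (1,0,0); (1,0,1)} — 4.
  p3=0, p4=1: p1, p2, p5 free → 2^3 = 8.
  p3=0, p4=0: remaining (p1,p2,p5) ∈ {(0,0,0)} — 1.
Total: 2 + 4 + 8 + 1 = 15.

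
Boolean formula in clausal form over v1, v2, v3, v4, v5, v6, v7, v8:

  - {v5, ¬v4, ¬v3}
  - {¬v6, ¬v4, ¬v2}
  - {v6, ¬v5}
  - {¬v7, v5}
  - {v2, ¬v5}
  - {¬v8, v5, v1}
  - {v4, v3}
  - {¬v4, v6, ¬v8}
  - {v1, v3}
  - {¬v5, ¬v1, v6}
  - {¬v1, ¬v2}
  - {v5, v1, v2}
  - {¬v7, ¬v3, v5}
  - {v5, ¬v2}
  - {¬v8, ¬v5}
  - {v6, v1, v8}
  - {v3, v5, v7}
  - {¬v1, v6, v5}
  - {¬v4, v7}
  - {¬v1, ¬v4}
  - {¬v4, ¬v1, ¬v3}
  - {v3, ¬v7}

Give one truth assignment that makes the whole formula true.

v1 = False  v2 = True  v3 = True  v4 = False  v5 = True  v6 = True  v7 = True  v8 = False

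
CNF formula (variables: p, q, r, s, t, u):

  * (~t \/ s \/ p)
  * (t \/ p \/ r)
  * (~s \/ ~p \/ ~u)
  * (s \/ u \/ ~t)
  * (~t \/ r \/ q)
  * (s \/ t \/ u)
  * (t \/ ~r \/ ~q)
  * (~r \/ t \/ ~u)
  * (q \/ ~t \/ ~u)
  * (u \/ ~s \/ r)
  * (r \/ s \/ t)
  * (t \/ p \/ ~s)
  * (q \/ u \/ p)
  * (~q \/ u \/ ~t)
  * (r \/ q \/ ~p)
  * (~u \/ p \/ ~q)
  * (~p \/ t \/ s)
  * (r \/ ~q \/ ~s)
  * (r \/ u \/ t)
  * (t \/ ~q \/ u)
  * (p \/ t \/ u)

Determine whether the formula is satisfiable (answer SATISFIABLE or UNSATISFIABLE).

SATISFIABLE

Branch on p: take p = True.
The remaining clauses are satisfied by q = False, r = True, s = True, t = True, u = False.
Every clause has at least one true literal under this assignment.
So p=1, q=0, r=1, s=1, t=1, u=0 is a satisfying assignment.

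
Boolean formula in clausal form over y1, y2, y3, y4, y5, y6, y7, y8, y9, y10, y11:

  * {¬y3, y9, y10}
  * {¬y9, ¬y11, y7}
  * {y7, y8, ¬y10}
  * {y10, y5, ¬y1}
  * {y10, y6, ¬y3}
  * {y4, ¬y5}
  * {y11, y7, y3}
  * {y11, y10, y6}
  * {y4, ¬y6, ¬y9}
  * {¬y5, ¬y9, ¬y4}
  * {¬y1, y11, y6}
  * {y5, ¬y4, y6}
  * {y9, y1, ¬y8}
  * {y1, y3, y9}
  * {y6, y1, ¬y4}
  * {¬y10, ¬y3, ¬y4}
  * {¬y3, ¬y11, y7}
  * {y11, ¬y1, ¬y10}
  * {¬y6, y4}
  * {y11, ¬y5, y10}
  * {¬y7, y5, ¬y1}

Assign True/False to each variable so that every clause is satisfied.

y1=1, y2=1, y3=0, y4=1, y5=1, y6=0, y7=1, y8=1, y9=0, y10=1, y11=1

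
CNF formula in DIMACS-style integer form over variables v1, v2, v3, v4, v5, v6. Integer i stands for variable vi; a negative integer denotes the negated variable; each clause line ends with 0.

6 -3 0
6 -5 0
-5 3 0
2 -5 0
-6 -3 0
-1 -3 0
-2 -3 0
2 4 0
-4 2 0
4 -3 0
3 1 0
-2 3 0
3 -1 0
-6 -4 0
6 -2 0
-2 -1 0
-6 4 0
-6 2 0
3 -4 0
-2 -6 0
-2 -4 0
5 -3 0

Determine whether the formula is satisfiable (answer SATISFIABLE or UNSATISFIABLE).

UNSATISFIABLE

v3 = True:
  propagation gives v6=True; an empty clause results — contradiction.
v3 = False:
  propagation gives v5=False, v1=True; an empty clause results — contradiction.
Every branch closes, so no satisfying assignment exists.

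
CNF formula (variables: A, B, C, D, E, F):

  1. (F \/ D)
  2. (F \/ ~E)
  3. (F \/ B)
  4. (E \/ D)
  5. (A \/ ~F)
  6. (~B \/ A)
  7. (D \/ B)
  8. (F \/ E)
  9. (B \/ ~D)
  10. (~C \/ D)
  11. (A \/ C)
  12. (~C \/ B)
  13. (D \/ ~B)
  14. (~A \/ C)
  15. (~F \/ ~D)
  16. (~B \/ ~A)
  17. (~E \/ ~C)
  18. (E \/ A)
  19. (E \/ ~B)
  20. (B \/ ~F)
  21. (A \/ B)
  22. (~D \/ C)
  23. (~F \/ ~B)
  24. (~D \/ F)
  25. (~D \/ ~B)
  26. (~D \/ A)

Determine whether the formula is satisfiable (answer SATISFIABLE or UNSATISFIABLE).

UNSATISFIABLE

B = True:
  propagation gives A=True; an empty clause results — contradiction.
B = False:
  propagation gives F=True; an empty clause results — contradiction.
Every branch closes, so no satisfying assignment exists.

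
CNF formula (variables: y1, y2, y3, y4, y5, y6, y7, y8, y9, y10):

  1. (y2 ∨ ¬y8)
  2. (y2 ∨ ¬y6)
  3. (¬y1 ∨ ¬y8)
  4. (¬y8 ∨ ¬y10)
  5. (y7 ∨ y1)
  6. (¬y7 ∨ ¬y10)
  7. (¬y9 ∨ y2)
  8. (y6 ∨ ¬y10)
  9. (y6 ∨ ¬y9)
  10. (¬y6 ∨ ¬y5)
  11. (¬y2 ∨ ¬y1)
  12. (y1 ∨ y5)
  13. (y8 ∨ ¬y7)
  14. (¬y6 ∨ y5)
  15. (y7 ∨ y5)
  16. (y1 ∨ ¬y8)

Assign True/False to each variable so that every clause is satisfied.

y1=1, y2=0, y3=0, y4=0, y5=1, y6=0, y7=0, y8=0, y9=0, y10=0

Check each clause:
  1. (y2 ∨ ¬y8) — ¬y8 is true.
  2. (¬y6 ∨ y2) — ¬y6 is true.
  3. (¬y1 ∨ ¬y8) — ¬y8 is true.
  4. (¬y10 ∨ ¬y8) — ¬y8 is true.
  5. (y1 ∨ y7) — y1 is true.
  6. (¬y10 ∨ ¬y7) — ¬y7 is true.
  7. (y2 ∨ ¬y9) — ¬y9 is true.
  8. (y6 ∨ ¬y10) — ¬y10 is true.
  9. (¬y9 ∨ y6) — ¬y9 is true.
  10. (¬y6 ∨ ¬y5) — ¬y6 is true.
  11. (¬y1 ∨ ¬y2) — ¬y2 is true.
  12. (y5 ∨ y1) — y1 is true.
  13. (y8 ∨ ¬y7) — ¬y7 is true.
  14. (y5 ∨ ¬y6) — ¬y6 is true.
  15. (y5 ∨ y7) — y5 is true.
  16. (¬y8 ∨ y1) — ¬y8 is true.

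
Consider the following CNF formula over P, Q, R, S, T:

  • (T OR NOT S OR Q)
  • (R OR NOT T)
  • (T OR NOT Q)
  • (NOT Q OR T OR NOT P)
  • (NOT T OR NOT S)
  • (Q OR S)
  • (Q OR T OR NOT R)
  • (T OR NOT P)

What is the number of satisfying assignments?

2

Satisfying assignments:
  P=F Q=T R=T S=F T=T
  P=T Q=T R=T S=F T=T
Count: 2.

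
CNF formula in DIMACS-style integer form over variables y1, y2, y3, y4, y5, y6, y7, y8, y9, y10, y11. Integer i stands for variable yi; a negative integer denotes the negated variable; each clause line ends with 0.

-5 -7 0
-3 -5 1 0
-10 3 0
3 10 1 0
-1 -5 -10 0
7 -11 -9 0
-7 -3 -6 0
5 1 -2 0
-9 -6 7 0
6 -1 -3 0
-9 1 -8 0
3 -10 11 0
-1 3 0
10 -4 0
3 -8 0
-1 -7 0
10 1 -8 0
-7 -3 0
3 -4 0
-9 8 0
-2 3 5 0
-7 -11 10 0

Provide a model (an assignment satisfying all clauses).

y1=T, y2=T, y3=T, y4=F, y5=T, y6=T, y7=F, y8=F, y9=F, y10=F, y11=F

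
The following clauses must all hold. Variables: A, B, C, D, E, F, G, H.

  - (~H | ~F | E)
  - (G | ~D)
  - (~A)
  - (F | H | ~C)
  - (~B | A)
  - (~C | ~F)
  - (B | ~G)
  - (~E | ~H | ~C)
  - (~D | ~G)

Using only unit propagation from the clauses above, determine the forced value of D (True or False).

False

(~A) stands alone — A = False.
In (~B | A), A is now false; ~B must hold, so B = False.
From (~G | B) and B = False: G = False.
In (~D | G), G is now false; ~D must hold, so D = False.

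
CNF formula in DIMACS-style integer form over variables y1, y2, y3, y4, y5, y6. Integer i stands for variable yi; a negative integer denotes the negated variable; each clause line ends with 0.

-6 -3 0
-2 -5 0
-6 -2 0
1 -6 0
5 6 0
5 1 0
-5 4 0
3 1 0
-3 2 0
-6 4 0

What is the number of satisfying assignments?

Satisfying assignments:
  y1=T y2=F y3=F y4=T y5=F y6=T
  y1=T y2=F y3=F y4=T y5=T y6=F
  y1=T y2=F y3=F y4=T y5=T y6=T
Count: 3.

3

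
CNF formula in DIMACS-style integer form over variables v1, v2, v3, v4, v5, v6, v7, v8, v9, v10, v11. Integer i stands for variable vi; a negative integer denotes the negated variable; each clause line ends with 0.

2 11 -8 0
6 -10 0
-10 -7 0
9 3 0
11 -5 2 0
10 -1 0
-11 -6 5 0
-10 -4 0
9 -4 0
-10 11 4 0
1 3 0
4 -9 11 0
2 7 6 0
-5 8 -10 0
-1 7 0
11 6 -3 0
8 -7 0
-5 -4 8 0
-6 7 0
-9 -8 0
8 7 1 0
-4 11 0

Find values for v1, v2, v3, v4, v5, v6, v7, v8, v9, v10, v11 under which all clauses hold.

v1 = False, v2 = False, v3 = True, v4 = False, v5 = True, v6 = False, v7 = True, v8 = True, v9 = False, v10 = False, v11 = True

Check each clause:
  1. (v2 \/ ~v8 \/ v11) — v11 is true.
  2. (~v10 \/ v6) — ~v10 is true.
  3. (~v7 \/ ~v10) — ~v10 is true.
  4. (v3 \/ v9) — v3 is true.
  5. (v2 \/ ~v5 \/ v11) — v11 is true.
  6. (v10 \/ ~v1) — ~v1 is true.
  7. (v5 \/ ~v6 \/ ~v11) — ~v6 is true.
  8. (~v10 \/ ~v4) — ~v4 is true.
  9. (v9 \/ ~v4) — ~v4 is true.
  10. (~v10 \/ v11 \/ v4) — v11 is true.
  11. (v1 \/ v3) — v3 is true.
  12. (v11 \/ v4 \/ ~v9) — v11 is true.
  13. (v2 \/ v7 \/ v6) — v7 is true.
  14. (v8 \/ ~v10 \/ ~v5) — v8 is true.
  15. (~v1 \/ v7) — ~v1 is true.
  16. (~v3 \/ v6 \/ v11) — v11 is true.
  17. (~v7 \/ v8) — v8 is true.
  18. (~v4 \/ ~v5 \/ v8) — v8 is true.
  19. (~v6 \/ v7) — ~v6 is true.
  20. (~v9 \/ ~v8) — ~v9 is true.
  21. (v7 \/ v8 \/ v1) — v8 is true.
  22. (~v4 \/ v11) — v11 is true.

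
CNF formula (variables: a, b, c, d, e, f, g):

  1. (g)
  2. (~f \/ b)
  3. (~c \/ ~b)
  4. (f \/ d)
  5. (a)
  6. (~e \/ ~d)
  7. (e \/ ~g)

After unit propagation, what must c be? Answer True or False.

False

(g) stands alone — g = True.
(a) is a unit clause: a = True.
(e \/ ~g): since g = True, the clause reduces to (e). e = True.
(~d \/ ~e): since e = True, the clause reduces to (~d). d = False.
(f \/ d): since d = False, the clause reduces to (f). f = True.
(~f \/ b) with f = True leaves only b, so b = True.
From (~c \/ ~b) and b = True: c = False.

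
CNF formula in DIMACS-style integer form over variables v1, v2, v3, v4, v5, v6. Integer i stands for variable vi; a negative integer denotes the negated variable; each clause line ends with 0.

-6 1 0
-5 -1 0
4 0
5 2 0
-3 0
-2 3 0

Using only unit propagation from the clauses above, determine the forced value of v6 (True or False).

(v4) is a unit clause: v4 = True.
(!v3) is a unit clause: v3 = False.
(v3 || !v2): since v3 = False, the clause reduces to (!v2). v2 = False.
(v2 || v5) with v2 = False leaves only v5, so v5 = True.
From (!v5 || !v1) and v5 = True: v1 = False.
In (v1 || !v6), v1 is now false; !v6 must hold, so v6 = False.

False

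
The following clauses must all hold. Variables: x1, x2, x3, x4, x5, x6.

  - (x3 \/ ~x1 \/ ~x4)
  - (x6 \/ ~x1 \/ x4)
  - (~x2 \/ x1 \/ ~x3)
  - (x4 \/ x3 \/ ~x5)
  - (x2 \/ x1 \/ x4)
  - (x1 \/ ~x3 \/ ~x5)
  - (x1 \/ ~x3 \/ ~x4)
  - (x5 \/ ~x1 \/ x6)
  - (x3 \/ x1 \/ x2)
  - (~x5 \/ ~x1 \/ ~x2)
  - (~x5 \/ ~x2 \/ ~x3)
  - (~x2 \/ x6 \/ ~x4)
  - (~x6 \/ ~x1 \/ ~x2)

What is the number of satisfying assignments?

10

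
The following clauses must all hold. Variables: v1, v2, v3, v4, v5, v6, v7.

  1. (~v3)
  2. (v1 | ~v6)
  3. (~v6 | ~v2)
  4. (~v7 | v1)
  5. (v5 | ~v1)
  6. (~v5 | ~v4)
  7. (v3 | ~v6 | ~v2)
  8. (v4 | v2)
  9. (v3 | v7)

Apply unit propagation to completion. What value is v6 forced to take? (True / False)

False

(~v3) is a unit clause: v3 = False.
(v3 | v7) with v3 = False leaves only v7, so v7 = True.
(v1 | ~v7): since v7 = True, the clause reduces to (v1). v1 = True.
From (v5 | ~v1) and v1 = True: v5 = True.
(~v5 | ~v4) with v5 = True leaves only ~v4, so v4 = False.
(v2 | v4): since v4 = False, the clause reduces to (v2). v2 = True.
In (~v2 | ~v6), ~v2 is now false; ~v6 must hold, so v6 = False.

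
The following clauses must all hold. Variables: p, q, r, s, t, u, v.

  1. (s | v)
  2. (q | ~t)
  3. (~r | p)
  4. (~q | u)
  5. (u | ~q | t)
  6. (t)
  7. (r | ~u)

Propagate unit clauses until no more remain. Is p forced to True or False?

(t) is a unit clause: t = True.
(~t | q): since t = True, the clause reduces to (q). q = True.
(u | ~q): since q = True, the clause reduces to (u). u = True.
(~u | r): since u = True, the clause reduces to (r). r = True.
From (~r | p) and r = True: p = True.

True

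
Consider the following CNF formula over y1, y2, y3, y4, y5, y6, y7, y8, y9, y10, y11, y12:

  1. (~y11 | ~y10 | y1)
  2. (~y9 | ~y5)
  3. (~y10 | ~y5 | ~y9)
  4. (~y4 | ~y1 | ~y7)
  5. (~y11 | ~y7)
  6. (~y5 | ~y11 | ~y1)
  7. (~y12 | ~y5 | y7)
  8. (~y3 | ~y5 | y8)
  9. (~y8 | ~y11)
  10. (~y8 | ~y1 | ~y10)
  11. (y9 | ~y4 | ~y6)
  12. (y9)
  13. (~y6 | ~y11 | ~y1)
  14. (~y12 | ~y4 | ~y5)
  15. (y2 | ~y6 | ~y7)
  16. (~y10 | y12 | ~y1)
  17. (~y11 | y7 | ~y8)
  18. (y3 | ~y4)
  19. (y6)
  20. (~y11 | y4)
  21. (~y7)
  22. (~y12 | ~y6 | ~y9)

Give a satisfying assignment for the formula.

(y9) is a unit clause, so y9 = True.
Unit propagation: (~y5) forces y5 = False.
The clause (y6) is unit: y6 must be True.
(~y7) is a unit clause, so y7 = False.
(~y12) is a unit clause, so y12 = False.
Pure literal: y3 appears only positively; assign y3 = True.
y11 occurs only negated in the remaining clauses — set y11 = False.
Try y1 = False.
y2, y4, y8, y10 are now unconstrained; take y2 = False, y4 = False, y8 = True, y10 = True.
Every clause has at least one true literal under this assignment.
Check each clause:
  1. (~y10 | ~y11 | y1) — ~y11 is true.
  2. (~y5 | ~y9) — ~y5 is true.
  3. (~y10 | ~y5 | ~y9) — ~y5 is true.
  4. (~y7 | ~y4 | ~y1) — ~y7 is true.
  5. (~y7 | ~y11) — ~y7 is true.
  6. (~y5 | ~y1 | ~y11) — ~y5 is true.
  7. (~y5 | ~y12 | y7) — ~y5 is true.
  8. (~y5 | y8 | ~y3) — y8 is true.
  9. (~y11 | ~y8) — ~y11 is true.
  10. (~y8 | ~y10 | ~y1) — ~y1 is true.
  11. (y9 | ~y4 | ~y6) — y9 is true.
  12. (y9) — y9 is true.
  13. (~y11 | ~y1 | ~y6) — ~y11 is true.
  14. (~y12 | ~y4 | ~y5) — ~y5 is true.
  15. (~y7 | ~y6 | y2) — ~y7 is true.
  16. (y12 | ~y1 | ~y10) — ~y1 is true.
  17. (y7 | ~y11 | ~y8) — ~y11 is true.
  18. (~y4 | y3) — y3 is true.
  19. (y6) — y6 is true.
  20. (~y11 | y4) — ~y11 is true.
  21. (~y7) — ~y7 is true.
  22. (~y9 | ~y6 | ~y12) — ~y12 is true.

y1=False, y2=False, y3=True, y4=False, y5=False, y6=True, y7=False, y8=True, y9=True, y10=True, y11=False, y12=False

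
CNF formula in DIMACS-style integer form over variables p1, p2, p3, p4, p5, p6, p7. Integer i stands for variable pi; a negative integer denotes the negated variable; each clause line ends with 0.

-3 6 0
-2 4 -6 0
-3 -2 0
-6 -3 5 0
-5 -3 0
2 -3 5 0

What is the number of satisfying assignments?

Split on p3, then p2.
  p3=T, p2=T: a clause becomes empty — 0.
  p3=T, p2=F: a clause becomes empty — 0.
  p3=F, p2=T: p1, p5, p7 free; 3 ways for (p4,p6) × 2^3 = 24.
  p3=F, p2=F: p1, p4, p5, p6, p7 free → 2^5 = 32.
Total: 0 + 0 + 24 + 32 = 56.

56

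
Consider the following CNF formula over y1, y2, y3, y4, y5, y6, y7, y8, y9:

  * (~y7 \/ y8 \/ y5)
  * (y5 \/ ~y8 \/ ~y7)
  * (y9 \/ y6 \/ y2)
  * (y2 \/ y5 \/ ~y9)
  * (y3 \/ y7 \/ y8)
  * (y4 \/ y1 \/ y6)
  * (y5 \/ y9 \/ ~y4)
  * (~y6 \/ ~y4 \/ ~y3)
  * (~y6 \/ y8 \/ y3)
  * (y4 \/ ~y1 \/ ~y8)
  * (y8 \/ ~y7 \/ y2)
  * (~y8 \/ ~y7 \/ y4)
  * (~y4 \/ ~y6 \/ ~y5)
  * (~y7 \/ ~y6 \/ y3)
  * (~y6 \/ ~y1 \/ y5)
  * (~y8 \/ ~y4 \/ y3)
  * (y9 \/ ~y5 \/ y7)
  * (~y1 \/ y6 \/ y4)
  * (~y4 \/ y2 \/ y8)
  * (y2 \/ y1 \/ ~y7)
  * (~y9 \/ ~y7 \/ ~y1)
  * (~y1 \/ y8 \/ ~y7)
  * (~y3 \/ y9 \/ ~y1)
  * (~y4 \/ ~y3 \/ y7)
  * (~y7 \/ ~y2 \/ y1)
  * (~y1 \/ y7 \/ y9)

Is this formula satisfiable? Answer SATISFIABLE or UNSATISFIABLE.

SATISFIABLE

Set y1 = False and propagate.
The remaining clauses are satisfied by y2 = True, y3 = True, y4 = False, y5 = False, y6 = True, y7 = False, y8 = False, y9 = True.
Every clause has at least one true literal under this assignment.
So y1 = 0, y2 = 1, y3 = 1, y4 = 0, y5 = 0, y6 = 1, y7 = 0, y8 = 0, y9 = 1 is a satisfying assignment.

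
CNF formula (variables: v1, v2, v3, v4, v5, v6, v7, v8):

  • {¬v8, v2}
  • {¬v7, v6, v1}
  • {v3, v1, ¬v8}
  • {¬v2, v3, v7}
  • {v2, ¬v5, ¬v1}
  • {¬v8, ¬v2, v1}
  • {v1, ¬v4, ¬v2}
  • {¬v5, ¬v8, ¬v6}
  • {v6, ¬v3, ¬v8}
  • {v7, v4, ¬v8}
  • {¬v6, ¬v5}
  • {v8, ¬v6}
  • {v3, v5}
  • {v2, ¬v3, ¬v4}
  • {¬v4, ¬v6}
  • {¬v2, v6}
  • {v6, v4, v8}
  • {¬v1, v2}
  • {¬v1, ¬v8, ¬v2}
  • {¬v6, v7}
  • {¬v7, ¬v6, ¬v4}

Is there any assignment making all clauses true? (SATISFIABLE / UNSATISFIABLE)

Branch on v1: take v1 = False.
Try v2 = False.
  then v8 is forced to False.
  then v6 is forced to False.
  then v7 is forced to False.
  then v4 is forced to True.
  then v3 is forced to False.
  then v5 is forced to True.
So v1=F  v2=F  v3=F  v4=T  v5=T  v6=F  v7=F  v8=F is a satisfying assignment.

SATISFIABLE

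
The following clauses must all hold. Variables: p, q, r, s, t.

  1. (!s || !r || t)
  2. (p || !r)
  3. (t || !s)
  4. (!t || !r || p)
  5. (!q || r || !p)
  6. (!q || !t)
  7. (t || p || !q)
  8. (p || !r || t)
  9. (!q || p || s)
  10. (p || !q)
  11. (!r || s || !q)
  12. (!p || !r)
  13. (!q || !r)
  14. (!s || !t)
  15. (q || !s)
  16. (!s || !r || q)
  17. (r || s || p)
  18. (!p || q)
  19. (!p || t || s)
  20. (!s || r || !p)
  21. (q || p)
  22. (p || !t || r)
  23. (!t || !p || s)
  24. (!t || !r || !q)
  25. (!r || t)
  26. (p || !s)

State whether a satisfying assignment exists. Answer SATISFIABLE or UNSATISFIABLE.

p = True:
  propagation gives r=False, q=False; an empty clause results — contradiction.
p = False:
  propagation gives r=False, q=False; an empty clause results — contradiction.
Every branch closes, so no satisfying assignment exists.

UNSATISFIABLE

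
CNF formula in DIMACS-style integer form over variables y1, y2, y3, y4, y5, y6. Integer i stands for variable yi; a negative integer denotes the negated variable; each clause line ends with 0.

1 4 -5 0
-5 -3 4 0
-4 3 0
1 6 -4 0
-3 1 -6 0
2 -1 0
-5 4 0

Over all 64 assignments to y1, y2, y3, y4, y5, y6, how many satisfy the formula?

14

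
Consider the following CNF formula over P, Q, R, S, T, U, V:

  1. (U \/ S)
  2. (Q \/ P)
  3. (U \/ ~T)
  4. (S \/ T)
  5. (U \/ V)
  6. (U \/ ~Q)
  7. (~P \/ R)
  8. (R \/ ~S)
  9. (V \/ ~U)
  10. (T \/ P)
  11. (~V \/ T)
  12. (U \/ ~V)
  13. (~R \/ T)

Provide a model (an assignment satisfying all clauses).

Set P = False and propagate.
  then Q is forced to True.
  then U is forced to True.
  then V is forced to True.
  then T is forced to True.
For the remaining variables, R = True, S = False works.
Every clause has at least one true literal under this assignment.
Check each clause:
  1. (U \/ S) — U is true.
  2. (P \/ Q) — Q is true.
  3. (~T \/ U) — U is true.
  4. (S \/ T) — T is true.
  5. (U \/ V) — U is true.
  6. (U \/ ~Q) — U is true.
  7. (R \/ ~P) — R is true.
  8. (R \/ ~S) — R is true.
  9. (~U \/ V) — V is true.
  10. (T \/ P) — T is true.
  11. (T \/ ~V) — T is true.
  12. (U \/ ~V) — U is true.
  13. (~R \/ T) — T is true.

P=False, Q=True, R=True, S=False, T=True, U=True, V=True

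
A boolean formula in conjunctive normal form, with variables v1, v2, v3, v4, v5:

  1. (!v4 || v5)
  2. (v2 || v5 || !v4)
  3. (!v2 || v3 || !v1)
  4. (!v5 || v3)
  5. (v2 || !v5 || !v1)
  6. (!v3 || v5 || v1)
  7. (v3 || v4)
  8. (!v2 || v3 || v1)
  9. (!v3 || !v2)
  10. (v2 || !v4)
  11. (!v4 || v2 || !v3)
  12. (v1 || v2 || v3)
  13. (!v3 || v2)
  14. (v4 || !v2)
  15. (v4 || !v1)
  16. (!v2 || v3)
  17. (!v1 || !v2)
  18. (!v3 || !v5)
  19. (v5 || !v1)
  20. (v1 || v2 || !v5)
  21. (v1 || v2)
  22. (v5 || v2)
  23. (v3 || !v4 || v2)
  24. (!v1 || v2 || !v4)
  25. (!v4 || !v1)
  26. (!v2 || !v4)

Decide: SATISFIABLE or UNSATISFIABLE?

UNSATISFIABLE

v2 = True:
  propagation gives v3=False; an empty clause results — contradiction.
v2 = False:
  propagation gives v4=False, v3=True; an empty clause results — contradiction.
Every branch closes, so no satisfying assignment exists.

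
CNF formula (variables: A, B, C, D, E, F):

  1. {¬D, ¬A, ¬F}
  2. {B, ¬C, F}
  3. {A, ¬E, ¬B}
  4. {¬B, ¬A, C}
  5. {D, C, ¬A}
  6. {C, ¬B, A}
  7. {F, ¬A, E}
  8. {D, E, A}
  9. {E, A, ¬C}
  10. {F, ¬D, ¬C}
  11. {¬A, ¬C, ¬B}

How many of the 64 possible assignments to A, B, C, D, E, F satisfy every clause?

Case analysis on A and C:
  A=1, C=1: remaining (B,D,E,F) ∈ {(0,0,0,1); (0,0,1,1)} — 2.
  A=1, C=0: remaining (B,D,E,F) ∈ {(0,1,1,0)} — 1.
  A=0, C=1: remaining (B,D,E,F) ∈ {(0,0,1,1); (0,1,1,1)} — 2.
  A=0, C=0: F free; 3 ways for (B,D,E) × 2^1 = 6.
Total: 2 + 1 + 2 + 6 = 11.

11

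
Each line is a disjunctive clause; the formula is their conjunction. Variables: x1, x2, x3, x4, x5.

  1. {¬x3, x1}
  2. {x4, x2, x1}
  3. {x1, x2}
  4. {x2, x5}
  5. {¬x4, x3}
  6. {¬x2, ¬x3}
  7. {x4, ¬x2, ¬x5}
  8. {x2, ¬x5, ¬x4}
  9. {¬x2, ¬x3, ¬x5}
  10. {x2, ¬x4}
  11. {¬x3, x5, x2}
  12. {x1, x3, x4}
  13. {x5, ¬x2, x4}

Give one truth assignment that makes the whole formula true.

x1=True, x2=False, x3=False, x4=False, x5=True

x1 occurs only positively in the remaining clauses — set x1 = True.
Set x2 = False and propagate.
  then x5 is forced to True.
  then x4 is forced to False.
x3 is now unconstrained; take x3 = False.
Every clause has at least one true literal under this assignment.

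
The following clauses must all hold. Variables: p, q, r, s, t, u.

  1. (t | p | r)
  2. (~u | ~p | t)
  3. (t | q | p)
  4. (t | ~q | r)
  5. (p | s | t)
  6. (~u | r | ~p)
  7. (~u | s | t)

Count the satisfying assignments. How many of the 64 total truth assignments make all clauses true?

36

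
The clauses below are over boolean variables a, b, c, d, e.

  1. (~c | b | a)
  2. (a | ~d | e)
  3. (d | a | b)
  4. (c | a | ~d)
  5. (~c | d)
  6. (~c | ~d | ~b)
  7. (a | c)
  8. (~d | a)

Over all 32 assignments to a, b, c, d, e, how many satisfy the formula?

Split on a, then d.
  a=T, d=T: e free; 3 ways for (b,c) × 2^1 = 6.
  a=T, d=F: remaining (b,c,e) ∈ {(F,F,F); (F,F,T); (T,F,F); (T,F,T)} — 4.
  a=F, d=T: a clause becomes empty — 0.
  a=F, d=F: a clause becomes empty — 0.
Total: 6 + 4 + 0 + 0 = 10.

10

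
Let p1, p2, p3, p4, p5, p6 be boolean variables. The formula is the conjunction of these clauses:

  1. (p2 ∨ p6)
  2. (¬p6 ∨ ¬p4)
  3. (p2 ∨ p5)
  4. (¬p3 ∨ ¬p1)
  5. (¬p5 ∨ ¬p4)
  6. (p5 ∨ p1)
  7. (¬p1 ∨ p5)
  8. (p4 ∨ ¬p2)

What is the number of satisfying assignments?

The models are:
  p1=F p2=F p3=F p4=F p5=T p6=T
  p1=F p2=F p3=T p4=F p5=T p6=T
  p1=T p2=F p3=F p4=F p5=T p6=T
Count: 3.

3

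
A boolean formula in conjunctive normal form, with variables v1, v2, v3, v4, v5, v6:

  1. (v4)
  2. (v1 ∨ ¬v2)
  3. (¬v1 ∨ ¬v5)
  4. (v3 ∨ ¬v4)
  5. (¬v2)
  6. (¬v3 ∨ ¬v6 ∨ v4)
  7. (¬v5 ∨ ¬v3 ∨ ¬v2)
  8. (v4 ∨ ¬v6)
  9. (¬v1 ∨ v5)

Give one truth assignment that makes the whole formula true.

The clause (v4) is unit: v4 must be True.
Unit propagation: (v3) forces v3 = True.
(¬v2) is a unit clause, so v2 = False.
v1 occurs only negated in the remaining clauses — set v1 = False.
v5, v6 are now unconstrained; take v5 = True, v6 = False.

v1 = F, v2 = F, v3 = T, v4 = T, v5 = T, v6 = F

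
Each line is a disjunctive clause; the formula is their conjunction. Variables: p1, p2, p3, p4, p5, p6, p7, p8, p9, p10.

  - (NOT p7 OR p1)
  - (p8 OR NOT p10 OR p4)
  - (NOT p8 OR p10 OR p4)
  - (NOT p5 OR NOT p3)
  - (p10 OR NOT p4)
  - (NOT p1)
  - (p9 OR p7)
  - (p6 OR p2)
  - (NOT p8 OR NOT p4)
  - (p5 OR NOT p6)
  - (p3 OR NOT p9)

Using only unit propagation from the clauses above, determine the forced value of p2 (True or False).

True

(NOT p1) stands alone — p1 = False.
In (NOT p7 OR p1), p1 is now false; NOT p7 must hold, so p7 = False.
In (p7 OR p9), p7 is now false; p9 must hold, so p9 = True.
(NOT p9 OR p3) with p9 = True leaves only p3, so p3 = True.
(NOT p3 OR NOT p5): since p3 = True, the clause reduces to (NOT p5). p5 = False.
From (NOT p6 OR p5) and p5 = False: p6 = False.
(p6 OR p2): since p6 = False, the clause reduces to (p2). p2 = True.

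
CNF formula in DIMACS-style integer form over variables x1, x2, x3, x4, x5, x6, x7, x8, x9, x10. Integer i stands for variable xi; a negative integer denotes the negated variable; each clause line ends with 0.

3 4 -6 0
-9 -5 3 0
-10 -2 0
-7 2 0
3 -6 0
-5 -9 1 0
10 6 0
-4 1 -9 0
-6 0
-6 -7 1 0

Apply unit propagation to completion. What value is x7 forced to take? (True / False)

(!x6) is a unit clause: x6 = False.
In (x10 || x6), x6 is now false; x10 must hold, so x10 = True.
From (!x2 || !x10) and x10 = True: x2 = False.
In (!x7 || x2), x2 is now false; !x7 must hold, so x7 = False.

False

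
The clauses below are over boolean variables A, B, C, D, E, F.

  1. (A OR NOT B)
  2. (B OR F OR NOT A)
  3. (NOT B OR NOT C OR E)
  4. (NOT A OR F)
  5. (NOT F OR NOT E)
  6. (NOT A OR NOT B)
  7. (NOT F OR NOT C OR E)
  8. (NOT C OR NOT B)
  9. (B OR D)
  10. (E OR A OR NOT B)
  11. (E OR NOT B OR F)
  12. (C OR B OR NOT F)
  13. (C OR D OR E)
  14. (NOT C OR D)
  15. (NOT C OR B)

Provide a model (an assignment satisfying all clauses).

A = 0  B = 0  C = 0  D = 1  E = 0  F = 0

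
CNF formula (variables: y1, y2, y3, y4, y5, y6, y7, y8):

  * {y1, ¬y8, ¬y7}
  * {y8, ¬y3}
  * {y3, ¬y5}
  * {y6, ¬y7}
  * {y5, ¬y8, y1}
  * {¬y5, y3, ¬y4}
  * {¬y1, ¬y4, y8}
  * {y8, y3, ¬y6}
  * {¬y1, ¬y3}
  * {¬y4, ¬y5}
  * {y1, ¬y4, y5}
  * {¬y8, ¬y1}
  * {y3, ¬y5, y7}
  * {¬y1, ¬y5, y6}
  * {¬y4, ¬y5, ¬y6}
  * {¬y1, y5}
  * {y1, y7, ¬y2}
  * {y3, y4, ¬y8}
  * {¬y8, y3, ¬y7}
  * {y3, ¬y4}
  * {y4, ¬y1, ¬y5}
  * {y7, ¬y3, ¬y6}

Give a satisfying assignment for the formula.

Pure literal: y2 appears only negated; assign y2 = False.
Set y1 = False and propagate.
Set y3 = True and propagate.
  then y8 is forced to True.
  then y7 is forced to False.
  then y5 is forced to True.
  then y4 is forced to False.
  then y6 is forced to False.

y1 = F, y2 = F, y3 = T, y4 = F, y5 = T, y6 = F, y7 = F, y8 = T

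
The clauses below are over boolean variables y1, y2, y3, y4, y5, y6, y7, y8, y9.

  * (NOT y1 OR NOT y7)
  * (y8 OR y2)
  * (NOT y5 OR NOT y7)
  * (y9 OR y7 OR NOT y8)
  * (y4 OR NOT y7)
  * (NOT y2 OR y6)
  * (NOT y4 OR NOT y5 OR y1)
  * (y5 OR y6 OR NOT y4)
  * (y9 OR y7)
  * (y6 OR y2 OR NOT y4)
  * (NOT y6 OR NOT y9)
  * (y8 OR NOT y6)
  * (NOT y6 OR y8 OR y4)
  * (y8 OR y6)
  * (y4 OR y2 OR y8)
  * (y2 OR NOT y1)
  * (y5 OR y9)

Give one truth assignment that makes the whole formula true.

y1=F  y2=F  y3=F  y4=F  y5=F  y6=F  y7=F  y8=T  y9=T

Check each clause:
  1. (NOT y1 OR NOT y7) — NOT y7 is true.
  2. (y8 OR y2) — y8 is true.
  3. (NOT y7 OR NOT y5) — NOT y7 is true.
  4. (y9 OR y7 OR NOT y8) — y9 is true.
  5. (y4 OR NOT y7) — NOT y7 is true.
  6. (NOT y2 OR y6) — NOT y2 is true.
  7. (NOT y5 OR NOT y4 OR y1) — NOT y5 is true.
  8. (y5 OR NOT y4 OR y6) — NOT y4 is true.
  9. (y7 OR y9) — y9 is true.
  10. (y2 OR y6 OR NOT y4) — NOT y4 is true.
  11. (NOT y6 OR NOT y9) — NOT y6 is true.
  12. (NOT y6 OR y8) — y8 is true.
  13. (y4 OR y8 OR NOT y6) — y8 is true.
  14. (y8 OR y6) — y8 is true.
  15. (y8 OR y4 OR y2) — y8 is true.
  16. (NOT y1 OR y2) — NOT y1 is true.
  17. (y5 OR y9) — y9 is true.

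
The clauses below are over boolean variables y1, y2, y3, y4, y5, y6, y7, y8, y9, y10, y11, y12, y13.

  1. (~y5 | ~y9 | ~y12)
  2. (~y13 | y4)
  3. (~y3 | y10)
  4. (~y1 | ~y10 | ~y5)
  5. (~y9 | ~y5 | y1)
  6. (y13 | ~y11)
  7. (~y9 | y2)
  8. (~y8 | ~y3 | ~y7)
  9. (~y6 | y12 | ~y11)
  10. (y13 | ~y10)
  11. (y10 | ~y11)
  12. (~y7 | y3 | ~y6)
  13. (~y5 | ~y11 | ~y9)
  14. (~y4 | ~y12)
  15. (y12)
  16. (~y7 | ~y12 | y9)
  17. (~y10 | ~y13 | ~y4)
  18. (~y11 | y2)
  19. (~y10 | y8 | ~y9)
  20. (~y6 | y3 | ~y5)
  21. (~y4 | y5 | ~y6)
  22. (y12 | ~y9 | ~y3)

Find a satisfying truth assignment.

The clause (y12) is unit: y12 must be True.
The clause (~y4) is unit: y4 must be False.
(~y13) is a unit clause, so y13 = False.
Unit propagation: (~y11) forces y11 = False.
Unit propagation: (~y10) forces y10 = False.
Unit propagation: (~y3) forces y3 = False.
Pure literal: y5 appears only negated; assign y5 = False.
Pure literal: y7 appears only negated; assign y7 = False.
Set y2 = False and propagate.
  then y9 is forced to False.
y1, y6, y8 are now unconstrained; take y1 = False, y6 = True, y8 = False.

y1=False, y2=False, y3=False, y4=False, y5=False, y6=True, y7=False, y8=False, y9=False, y10=False, y11=False, y12=True, y13=False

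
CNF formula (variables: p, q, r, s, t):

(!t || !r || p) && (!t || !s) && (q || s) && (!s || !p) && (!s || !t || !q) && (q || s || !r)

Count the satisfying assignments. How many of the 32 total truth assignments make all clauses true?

11

Case analysis on s and q:
  s=1, q=1: remaining (p,r,t) ∈ {(0,0,0); (0,1,0)} — 2.
  s=1, q=0: remaining (p,r,t) ∈ {(0,0,0); (0,1,0)} — 2.
  s=0, q=1: 7 of the 8 assignments to (p,r,t) work.
  s=0, q=0: a clause becomes empty — 0.
Total: 2 + 2 + 7 + 0 = 11.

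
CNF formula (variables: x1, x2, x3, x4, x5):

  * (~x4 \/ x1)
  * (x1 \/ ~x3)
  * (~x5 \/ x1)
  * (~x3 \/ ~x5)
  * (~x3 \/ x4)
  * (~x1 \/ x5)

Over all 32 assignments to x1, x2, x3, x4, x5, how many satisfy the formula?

6

Satisfying assignments:
  x1=F x2=F x3=F x4=F x5=F
  x1=F x2=T x3=F x4=F x5=F
  x1=T x2=F x3=F x4=F x5=T
  x1=T x2=F x3=F x4=T x5=T
  x1=T x2=T x3=F x4=F x5=T
  x1=T x2=T x3=F x4=T x5=T
Count: 6.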